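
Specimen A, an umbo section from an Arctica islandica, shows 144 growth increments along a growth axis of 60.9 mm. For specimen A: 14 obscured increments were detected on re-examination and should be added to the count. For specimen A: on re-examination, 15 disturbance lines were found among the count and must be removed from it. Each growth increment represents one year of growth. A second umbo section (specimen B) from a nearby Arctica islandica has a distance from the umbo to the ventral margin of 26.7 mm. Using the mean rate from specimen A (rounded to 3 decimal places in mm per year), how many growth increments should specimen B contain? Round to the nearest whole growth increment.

Specimen A: true growth increment count = 144 − 15 + 14 = 143.
A: Mean rate = 60.9 mm / 143 years ≈ 0.426 mm/yr.
B spans 26.7 / 0.426 = 62.68 years ≈ 63 growth increments.

63 growth increments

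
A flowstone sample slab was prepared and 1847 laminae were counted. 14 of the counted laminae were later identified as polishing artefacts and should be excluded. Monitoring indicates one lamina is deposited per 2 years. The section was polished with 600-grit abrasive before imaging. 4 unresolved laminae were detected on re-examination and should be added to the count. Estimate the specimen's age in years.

Correcting the raw count gives 1847 − 14 + 4 = 1837 true laminae.
Multiplying by 2 years per lamina: 1837 × 2 = 3674 years.

3674 years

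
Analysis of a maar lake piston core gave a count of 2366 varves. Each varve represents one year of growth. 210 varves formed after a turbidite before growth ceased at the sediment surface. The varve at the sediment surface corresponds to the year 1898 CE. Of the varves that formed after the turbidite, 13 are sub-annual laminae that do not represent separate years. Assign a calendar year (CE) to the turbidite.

210 varves formed after the turbidite.
Excluding 13 false varves: 210 − 13 = 197.
1898 − 197 = 1701 CE.

1701 CE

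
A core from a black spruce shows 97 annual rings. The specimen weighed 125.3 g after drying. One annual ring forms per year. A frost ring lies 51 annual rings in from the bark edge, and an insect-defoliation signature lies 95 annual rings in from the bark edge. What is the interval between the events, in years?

44 years

Separation: 95 − 51 = 44 annual rings.
One annual ring per year makes the interval 44 years.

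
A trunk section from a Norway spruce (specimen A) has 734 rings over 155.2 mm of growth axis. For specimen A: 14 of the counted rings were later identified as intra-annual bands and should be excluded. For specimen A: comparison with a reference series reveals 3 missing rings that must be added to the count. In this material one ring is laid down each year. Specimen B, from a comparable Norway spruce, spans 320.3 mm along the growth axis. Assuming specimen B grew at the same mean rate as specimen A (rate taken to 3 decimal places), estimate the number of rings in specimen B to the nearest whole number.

Specimen A: true ring count = 734 − 14 + 3 = 723.
A: Extension rate ≈ 155.2 / 723 = 0.215 mm/yr.
Specimen B: 320.3 mm / 0.215 mm per year = 1489.77 years ≈ 1490 rings.

1490 rings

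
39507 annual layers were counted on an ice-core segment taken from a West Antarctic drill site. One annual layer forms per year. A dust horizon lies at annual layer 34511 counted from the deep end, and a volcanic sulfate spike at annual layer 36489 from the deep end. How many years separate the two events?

1978 yr

The two markers are separated by 36489 − 34511 = 1978 annual layers.
At one annual layer per year, 1978 years elapsed between them.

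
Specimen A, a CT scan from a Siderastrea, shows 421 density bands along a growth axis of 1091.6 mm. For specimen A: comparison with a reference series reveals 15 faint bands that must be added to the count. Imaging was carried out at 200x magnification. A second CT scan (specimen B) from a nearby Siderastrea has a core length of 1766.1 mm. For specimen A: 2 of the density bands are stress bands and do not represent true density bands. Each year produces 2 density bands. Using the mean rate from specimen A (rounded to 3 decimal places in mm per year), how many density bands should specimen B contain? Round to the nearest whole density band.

Specimen A: after corrections the count is 421 − 2 + 15 = 434 density bands.
Specimen A: dividing by 2 density bands per year: 434 / 2 = 217 years.
A: Extension rate ≈ 1091.6 / 217 = 5.030 mm/year.
Specimen B: 1766.1 mm / 5.030 mm per year = 351.11 years; at 2 density bands per year that is 351.11 × 2 ≈ 702 density bands.

702 density bands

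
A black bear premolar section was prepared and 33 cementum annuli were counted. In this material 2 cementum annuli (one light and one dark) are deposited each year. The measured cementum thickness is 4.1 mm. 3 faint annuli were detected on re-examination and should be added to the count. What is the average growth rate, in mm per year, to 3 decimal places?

True cementum annulus count = 33 + 3 = 36.
With 2 cementum annuli per year, 36 / 2 = 18 years.
Extension rate ≈ 4.1 / 18 = 0.228 mm per year.

0.228 mm per year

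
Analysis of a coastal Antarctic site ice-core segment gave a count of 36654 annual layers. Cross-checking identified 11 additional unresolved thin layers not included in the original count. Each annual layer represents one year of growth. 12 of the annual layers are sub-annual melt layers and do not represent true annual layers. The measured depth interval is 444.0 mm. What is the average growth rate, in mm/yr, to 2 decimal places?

Correcting the raw count gives 36654 − 12 + 11 = 36653 true annual layers.
444.0 mm over 36653 years gives 444.0 / 36653 ≈ 0.01 mm/yr.

0.01 mm/yr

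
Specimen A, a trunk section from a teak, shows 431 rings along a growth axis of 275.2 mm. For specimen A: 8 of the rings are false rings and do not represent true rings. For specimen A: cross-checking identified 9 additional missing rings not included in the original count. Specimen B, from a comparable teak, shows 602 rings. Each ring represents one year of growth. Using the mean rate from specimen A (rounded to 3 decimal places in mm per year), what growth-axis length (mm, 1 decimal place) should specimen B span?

Specimen A: adjusted count: 431 − 8 + 9 = 432 rings.
A: 275.2 mm over 432 years gives 275.2 / 432 ≈ 0.637 mm/year.
B's length ≈ 0.637 × 602 = 383.5 mm.

383.5 mm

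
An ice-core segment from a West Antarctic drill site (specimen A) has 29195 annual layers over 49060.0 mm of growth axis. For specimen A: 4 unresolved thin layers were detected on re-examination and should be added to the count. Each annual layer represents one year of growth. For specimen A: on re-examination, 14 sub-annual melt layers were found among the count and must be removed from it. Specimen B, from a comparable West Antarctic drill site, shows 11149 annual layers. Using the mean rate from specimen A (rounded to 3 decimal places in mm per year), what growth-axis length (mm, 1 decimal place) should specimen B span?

18741.5 mm

Specimen A: correcting the raw count gives 29195 − 14 + 4 = 29185 true annual layers.
A: Extension rate ≈ 49060.0 / 29185 = 1.681 mm/yr.
Length of B = 1.681 × 11149 = 18741.5 mm.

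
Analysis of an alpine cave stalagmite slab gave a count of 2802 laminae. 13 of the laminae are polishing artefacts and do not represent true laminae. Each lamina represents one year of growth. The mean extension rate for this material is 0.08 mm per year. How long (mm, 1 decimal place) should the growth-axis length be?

223.1 mm

Correcting the raw count gives 2802 − 13 = 2789 true laminae.
2789 years at 0.08 mm/year gives 0.08 × 2789 = 223.1 mm.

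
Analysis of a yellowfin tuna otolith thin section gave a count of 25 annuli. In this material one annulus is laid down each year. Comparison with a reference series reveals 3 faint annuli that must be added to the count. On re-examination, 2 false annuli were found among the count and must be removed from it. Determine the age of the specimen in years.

26 years

Adjusted count: 25 − 2 + 3 = 26 annuli.
With a one-to-one annulus periodicity this is 26 years.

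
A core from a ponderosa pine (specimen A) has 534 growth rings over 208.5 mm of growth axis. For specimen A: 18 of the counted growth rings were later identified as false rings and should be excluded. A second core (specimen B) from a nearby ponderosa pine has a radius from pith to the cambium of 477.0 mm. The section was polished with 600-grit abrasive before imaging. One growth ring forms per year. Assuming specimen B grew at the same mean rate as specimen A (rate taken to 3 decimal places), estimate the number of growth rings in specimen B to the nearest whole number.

Specimen A: adjusted count: 534 − 18 = 516 growth rings.
A: Mean rate = 208.5 mm / 516 years ≈ 0.404 mm/yr.
B spans 477.0 / 0.404 = 1180.69 years ≈ 1181 growth rings.

1181 growth rings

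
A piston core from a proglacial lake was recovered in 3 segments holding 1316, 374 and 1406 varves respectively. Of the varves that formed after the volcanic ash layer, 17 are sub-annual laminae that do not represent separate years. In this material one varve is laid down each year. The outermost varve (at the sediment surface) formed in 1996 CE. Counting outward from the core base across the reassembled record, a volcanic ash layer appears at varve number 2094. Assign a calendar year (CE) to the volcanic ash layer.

1011 CE

Total varves = 1316 + 374 + 1406 = 3096.
The volcanic ash layer sits at varve 2094 from the core base, so 3096 − 2094 = 1002 varves formed after it.
1002 − 17 false = 985 true varves after the volcanic ash layer.
1996 − 985 = 1011 CE.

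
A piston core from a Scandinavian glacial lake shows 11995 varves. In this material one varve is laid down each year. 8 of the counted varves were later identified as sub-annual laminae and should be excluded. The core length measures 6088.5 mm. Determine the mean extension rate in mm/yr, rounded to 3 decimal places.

0.508 mm/yr

True varve count = 11995 − 8 = 11987.
Extension rate ≈ 6088.5 / 11987 = 0.508 mm/yr.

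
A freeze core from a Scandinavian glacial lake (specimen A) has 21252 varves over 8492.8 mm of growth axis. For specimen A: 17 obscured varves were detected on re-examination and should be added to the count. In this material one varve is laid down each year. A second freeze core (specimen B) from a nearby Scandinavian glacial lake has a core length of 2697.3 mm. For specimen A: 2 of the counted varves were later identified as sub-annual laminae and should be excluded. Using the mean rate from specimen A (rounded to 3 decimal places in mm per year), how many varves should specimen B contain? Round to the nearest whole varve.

Specimen A: true varve count = 21252 − 2 + 17 = 21267.
A: 8492.8 mm over 21267 years gives 8492.8 / 21267 ≈ 0.399 mm per year.
For B, 2697.3 / 0.399 = 6760.15 years ≈ 6760 varves.

6760 varves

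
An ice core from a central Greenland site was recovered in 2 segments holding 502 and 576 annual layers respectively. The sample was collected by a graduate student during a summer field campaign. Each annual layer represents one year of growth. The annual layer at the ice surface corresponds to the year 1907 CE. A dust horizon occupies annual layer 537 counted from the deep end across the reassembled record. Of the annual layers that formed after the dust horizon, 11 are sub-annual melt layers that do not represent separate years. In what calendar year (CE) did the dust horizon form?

1377 CE

Total annual layers = 502 + 576 = 1078.
The dust horizon sits at annual layer 537 from the deep end, so 1078 − 537 = 541 annual layers formed after it.
Excluding 11 false annual layers: 541 − 11 = 530.
1907 − 530 = 1377 CE.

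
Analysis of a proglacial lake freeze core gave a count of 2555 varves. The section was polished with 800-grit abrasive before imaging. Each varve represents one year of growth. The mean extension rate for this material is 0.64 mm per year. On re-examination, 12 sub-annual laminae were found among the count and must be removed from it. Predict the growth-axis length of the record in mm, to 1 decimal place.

1627.5 mm

Correcting the raw count gives 2555 − 12 = 2543 true varves.
Length ≈ 0.64 × 2543 = 1627.5 mm.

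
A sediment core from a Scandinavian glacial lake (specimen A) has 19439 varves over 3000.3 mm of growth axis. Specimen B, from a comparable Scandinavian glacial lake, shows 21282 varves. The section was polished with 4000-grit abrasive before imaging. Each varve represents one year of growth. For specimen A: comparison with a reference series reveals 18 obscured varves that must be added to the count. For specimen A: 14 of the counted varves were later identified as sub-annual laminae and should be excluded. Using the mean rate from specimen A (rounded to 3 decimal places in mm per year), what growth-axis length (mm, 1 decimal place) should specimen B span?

Specimen A: after corrections the count is 19439 − 14 + 18 = 19443 varves.
A: 3000.3 mm over 19443 years gives 3000.3 / 19443 ≈ 0.154 mm per year.
Length of B = 0.154 × 21282 = 3277.4 mm.

3277.4 mm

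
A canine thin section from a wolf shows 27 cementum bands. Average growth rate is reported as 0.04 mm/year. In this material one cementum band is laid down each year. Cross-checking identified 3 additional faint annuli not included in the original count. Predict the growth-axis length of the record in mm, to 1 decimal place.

1.2 mm

After corrections the count is 27 + 3 = 30 cementum bands.
Length ≈ 0.04 × 30 = 1.2 mm.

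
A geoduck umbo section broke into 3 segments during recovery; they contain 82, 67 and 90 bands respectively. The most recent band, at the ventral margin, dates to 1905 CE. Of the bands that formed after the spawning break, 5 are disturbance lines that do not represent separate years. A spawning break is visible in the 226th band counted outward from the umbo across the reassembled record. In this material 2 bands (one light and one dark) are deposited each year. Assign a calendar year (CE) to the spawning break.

Total bands = 82 + 67 + 90 = 239.
The spawning break sits at band 226 from the umbo, so 239 − 226 = 13 bands formed after it.
Excluding 5 false bands: 13 − 5 = 8.
8 bands at 2 per year is 8 / 2 = 4 years.
The band at the ventral margin is 1905 CE, so the spawning break dates to 1905 − 4 = 1901 CE.

1901 CE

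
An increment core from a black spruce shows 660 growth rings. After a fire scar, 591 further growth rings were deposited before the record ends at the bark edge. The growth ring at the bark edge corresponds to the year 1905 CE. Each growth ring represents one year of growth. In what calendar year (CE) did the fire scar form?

1314 CE

591 growth rings post-date the fire scar.
Counting back 591 years from 1905 CE places the fire scar in 1905 − 591 = 1314 CE.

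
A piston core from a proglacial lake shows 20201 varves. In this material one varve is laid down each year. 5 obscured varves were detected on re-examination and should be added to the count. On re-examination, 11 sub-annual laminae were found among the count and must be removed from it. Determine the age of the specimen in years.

20195 years

Correcting the raw count gives 20201 − 11 + 5 = 20195 true varves.
At one varve per year, that is 20195 years.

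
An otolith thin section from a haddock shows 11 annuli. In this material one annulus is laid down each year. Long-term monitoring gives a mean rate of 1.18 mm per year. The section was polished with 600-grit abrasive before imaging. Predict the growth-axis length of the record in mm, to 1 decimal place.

13.0 mm

The record spans 11 years at 1.18 mm per year.
Length ≈ 1.18 × 11 = 13.0 mm.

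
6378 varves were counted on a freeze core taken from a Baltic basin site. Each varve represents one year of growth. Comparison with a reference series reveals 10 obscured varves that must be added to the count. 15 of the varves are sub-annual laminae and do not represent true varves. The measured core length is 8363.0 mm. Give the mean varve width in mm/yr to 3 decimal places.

Adjusted count: 6378 − 15 + 10 = 6373 varves.
Extension rate ≈ 8363.0 / 6373 = 1.312 mm/yr.

1.312 mm/yr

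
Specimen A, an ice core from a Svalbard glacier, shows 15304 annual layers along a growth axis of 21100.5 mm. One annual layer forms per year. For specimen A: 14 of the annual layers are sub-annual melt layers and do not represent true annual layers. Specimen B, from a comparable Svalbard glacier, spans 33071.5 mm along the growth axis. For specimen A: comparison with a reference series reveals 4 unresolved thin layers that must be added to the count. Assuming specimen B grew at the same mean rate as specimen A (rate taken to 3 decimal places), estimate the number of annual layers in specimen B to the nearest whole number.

23965 annual layers

Specimen A: correcting the raw count gives 15304 − 14 + 4 = 15294 true annual layers.
A: Extension rate ≈ 21100.5 / 15294 = 1.380 mm per year.
For B, 33071.5 / 1.380 = 23964.86 years ≈ 23965 annual layers.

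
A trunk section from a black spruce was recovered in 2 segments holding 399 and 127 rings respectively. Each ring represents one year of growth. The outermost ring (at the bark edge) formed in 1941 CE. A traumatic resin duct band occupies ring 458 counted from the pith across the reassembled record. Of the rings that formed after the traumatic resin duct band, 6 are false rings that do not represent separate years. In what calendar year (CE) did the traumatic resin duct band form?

Total rings = 399 + 127 = 526.
The traumatic resin duct band sits at ring 458 from the pith, so 526 − 458 = 68 rings formed after it.
68 − 6 false = 62 true rings after the traumatic resin duct band.
The ring at the bark edge is 1941 CE, so the traumatic resin duct band dates to 1941 − 62 = 1879 CE.

1879 CE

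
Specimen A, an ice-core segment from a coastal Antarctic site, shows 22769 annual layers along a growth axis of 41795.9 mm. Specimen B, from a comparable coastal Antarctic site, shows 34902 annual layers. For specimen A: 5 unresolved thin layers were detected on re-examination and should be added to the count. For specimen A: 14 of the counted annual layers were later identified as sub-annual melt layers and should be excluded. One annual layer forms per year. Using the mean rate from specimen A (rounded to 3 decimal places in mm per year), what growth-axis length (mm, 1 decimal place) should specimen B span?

64080.1 mm

Specimen A: adjusted count: 22769 − 14 + 5 = 22760 annual layers.
A: Extension rate ≈ 41795.9 / 22760 = 1.836 mm/year.
B's length ≈ 1.836 × 34902 = 64080.1 mm.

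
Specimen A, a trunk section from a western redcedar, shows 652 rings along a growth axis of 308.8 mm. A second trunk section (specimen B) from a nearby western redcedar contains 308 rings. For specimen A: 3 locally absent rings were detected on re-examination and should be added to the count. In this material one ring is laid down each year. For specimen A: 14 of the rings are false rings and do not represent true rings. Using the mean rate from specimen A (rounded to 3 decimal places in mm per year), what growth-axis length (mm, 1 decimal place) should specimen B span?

148.5 mm

Specimen A: correcting the raw count gives 652 − 14 + 3 = 641 true rings.
A: Extension rate ≈ 308.8 / 641 = 0.482 mm per year.
For B, 0.482 mm/year × 308 years = 148.5 mm.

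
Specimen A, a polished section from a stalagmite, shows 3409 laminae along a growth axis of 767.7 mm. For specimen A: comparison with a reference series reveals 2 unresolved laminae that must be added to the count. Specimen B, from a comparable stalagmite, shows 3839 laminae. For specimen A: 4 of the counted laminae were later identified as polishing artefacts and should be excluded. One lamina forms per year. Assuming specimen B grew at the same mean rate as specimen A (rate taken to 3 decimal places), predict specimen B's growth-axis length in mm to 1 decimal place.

863.8 mm

Specimen A: correcting the raw count gives 3409 − 4 + 2 = 3407 true laminae.
A: Mean rate = 767.7 mm / 3407 years ≈ 0.225 mm/year.
For B, 0.225 mm/year × 3839 years = 863.8 mm.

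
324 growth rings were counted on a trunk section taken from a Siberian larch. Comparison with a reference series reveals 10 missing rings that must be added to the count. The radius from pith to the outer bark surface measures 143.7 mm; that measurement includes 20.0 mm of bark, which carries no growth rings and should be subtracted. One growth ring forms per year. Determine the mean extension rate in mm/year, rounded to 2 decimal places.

0.37 mm/year

True growth ring count = 324 + 10 = 334.
Net length = 143.7 − 20.0 = 123.7 mm.
Mean rate = 123.7 mm / 334 years ≈ 0.37 mm/year.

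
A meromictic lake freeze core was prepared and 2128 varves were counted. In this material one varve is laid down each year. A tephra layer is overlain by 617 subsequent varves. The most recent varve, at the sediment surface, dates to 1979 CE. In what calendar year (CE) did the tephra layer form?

617 varves formed after the tephra layer.
The varve at the sediment surface is 1979 CE, so the tephra layer dates to 1979 − 617 = 1362 CE.

1362 CE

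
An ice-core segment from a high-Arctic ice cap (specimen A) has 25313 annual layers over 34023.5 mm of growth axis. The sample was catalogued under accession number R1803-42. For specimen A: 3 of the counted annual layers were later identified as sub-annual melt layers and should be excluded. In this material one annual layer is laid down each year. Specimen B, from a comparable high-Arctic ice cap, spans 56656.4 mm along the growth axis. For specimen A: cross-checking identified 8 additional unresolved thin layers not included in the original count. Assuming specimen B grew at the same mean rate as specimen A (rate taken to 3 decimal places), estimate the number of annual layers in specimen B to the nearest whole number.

42155 annual layers

Specimen A: after corrections the count is 25313 − 3 + 8 = 25318 annual layers.
A: 34023.5 mm over 25318 years gives 34023.5 / 25318 ≈ 1.344 mm per year.
For B, 56656.4 / 1.344 = 42155.06 years ≈ 42155 annual layers.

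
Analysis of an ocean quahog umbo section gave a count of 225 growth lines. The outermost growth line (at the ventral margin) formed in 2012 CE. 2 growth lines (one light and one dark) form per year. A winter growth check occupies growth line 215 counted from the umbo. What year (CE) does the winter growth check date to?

2007 CE

Between growth line 215 and the ventral margin there are 225 − 215 = 10 growth lines.
With 2 growth lines per year, 10 / 2 = 5 years.
Counting back 5 years from 2012 CE places the winter growth check in 2012 − 5 = 2007 CE.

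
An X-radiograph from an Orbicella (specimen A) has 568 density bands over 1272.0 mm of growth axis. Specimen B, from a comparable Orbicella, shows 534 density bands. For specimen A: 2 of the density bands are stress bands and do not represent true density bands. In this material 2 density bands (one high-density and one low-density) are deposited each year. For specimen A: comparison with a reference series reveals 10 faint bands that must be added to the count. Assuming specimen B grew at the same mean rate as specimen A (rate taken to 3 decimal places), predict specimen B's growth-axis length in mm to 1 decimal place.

1179.3 mm

Specimen A: true density band count = 568 − 2 + 10 = 576.
Specimen A: with 2 density bands per year, 576 / 2 = 288 years.
A: Mean rate = 1272.0 mm / 288 years ≈ 4.417 mm/yr.
Specimen B: 534 density bands at 2 per year is 534 / 2 = 267 years. For B, 4.417 mm/year × 267 years = 1179.3 mm.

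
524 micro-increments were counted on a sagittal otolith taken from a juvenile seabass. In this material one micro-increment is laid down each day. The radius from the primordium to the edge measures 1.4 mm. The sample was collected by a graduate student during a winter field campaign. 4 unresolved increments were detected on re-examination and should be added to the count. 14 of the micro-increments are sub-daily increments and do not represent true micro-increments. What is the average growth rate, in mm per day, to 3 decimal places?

0.003 mm per day

Adjusted count: 524 − 14 + 4 = 514 micro-increments.
1.4 mm over 514 days gives 1.4 / 514 ≈ 0.003 mm per day.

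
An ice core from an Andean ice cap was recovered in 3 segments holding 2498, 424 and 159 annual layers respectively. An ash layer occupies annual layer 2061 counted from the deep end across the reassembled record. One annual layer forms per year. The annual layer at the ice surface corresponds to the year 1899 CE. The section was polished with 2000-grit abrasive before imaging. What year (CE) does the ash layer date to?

879 CE

Total annual layers = 2498 + 424 + 159 = 3081.
Between annual layer 2061 and the ice surface there are 3081 − 2061 = 1020 annual layers.
1899 − 1020 = 879 CE.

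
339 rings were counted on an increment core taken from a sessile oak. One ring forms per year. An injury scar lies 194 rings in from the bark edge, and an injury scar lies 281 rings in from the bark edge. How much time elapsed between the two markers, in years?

87 yr

The two markers are separated by 281 − 194 = 87 rings.
At one ring per year, 87 years elapsed between them.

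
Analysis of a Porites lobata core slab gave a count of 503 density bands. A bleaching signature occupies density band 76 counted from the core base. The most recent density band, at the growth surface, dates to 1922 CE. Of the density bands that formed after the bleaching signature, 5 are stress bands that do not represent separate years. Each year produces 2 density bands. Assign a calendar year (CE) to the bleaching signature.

1711 CE

503 − 76 = 427 density bands lie beyond the bleaching signature toward the growth surface.
Excluding 5 false density bands: 427 − 5 = 422.
422 density bands at 2 per year is 422 / 2 = 211 years.
The density band at the growth surface is 1922 CE, so the bleaching signature dates to 1922 − 211 = 1711 CE.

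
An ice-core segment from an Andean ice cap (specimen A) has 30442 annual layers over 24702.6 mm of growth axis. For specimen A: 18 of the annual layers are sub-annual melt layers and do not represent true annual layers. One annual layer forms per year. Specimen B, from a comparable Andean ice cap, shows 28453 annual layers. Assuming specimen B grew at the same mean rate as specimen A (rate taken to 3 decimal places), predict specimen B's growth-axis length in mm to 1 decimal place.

Specimen A: adjusted count: 30442 − 18 = 30424 annual layers.
A: 24702.6 mm over 30424 years gives 24702.6 / 30424 ≈ 0.812 mm/yr.
For B, 0.812 mm/year × 28453 years = 23103.8 mm.

23103.8 mm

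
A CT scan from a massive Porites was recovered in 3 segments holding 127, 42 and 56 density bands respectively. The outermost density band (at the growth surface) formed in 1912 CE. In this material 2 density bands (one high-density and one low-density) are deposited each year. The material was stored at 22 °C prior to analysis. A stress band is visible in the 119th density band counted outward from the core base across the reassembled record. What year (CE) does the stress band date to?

Total density bands = 127 + 42 + 56 = 225.
225 − 119 = 106 density bands lie beyond the stress band toward the growth surface.
106 density bands at 2 per year is 106 / 2 = 53 years.
The density band at the growth surface is 1912 CE, so the stress band dates to 1912 − 53 = 1859 CE.

1859 CE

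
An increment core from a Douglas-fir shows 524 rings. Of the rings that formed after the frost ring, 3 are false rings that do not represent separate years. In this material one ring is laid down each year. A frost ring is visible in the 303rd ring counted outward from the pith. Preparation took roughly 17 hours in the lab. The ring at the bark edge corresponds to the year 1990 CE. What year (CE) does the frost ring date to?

1772 CE

Between ring 303 and the bark edge there are 524 − 303 = 221 rings.
Removing the 3 false rings leaves 221 − 3 = 218 true rings beyond the frost ring.
The ring at the bark edge is 1990 CE, so the frost ring dates to 1990 − 218 = 1772 CE.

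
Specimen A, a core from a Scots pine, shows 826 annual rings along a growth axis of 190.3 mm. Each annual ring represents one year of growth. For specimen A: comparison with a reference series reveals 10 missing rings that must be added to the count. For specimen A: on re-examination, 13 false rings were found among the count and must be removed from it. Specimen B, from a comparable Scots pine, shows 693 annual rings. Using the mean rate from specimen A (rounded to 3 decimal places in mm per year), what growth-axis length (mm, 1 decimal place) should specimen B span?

Specimen A: after corrections the count is 826 − 13 + 10 = 823 annual rings.
A: Extension rate ≈ 190.3 / 823 = 0.231 mm/yr.
Length of B = 0.231 × 693 = 160.1 mm.

160.1 mm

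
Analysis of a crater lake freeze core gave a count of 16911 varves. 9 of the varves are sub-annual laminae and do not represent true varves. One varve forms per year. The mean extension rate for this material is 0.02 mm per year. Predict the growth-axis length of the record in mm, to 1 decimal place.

Correcting the raw count gives 16911 − 9 = 16902 true varves.
Length ≈ 0.02 × 16902 = 338.0 mm.

338.0 mm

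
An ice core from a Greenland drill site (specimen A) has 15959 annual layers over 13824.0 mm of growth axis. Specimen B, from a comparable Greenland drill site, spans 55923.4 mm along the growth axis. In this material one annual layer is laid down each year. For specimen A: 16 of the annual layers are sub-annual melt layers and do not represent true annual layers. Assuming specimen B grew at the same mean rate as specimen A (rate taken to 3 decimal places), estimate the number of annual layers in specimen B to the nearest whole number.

64502 annual layers

Specimen A: after corrections the count is 15959 − 16 = 15943 annual layers.
A: 13824.0 mm over 15943 years gives 13824.0 / 15943 ≈ 0.867 mm per year.
Specimen B: 55923.4 mm / 0.867 mm per year = 64502.19 years ≈ 64502 annual layers.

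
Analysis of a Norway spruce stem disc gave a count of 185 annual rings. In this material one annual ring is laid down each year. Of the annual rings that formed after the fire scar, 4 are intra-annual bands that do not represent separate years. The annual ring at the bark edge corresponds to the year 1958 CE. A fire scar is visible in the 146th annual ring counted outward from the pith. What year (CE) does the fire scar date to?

1923 CE

Between annual ring 146 and the bark edge there are 185 − 146 = 39 annual rings.
Excluding 4 false annual rings: 39 − 4 = 35.
The annual ring at the bark edge is 1958 CE, so the fire scar dates to 1958 − 35 = 1923 CE.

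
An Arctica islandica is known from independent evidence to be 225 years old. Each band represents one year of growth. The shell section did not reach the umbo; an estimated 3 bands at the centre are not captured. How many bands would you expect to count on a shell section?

At one band per year, 225 years correspond to 225 bands.
225 − 3 missed = 222 bands expected in the prepared section.

222 bands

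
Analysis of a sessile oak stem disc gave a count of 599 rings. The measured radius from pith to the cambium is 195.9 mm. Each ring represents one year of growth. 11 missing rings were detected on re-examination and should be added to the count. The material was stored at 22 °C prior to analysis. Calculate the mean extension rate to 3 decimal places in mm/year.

Adjusted count: 599 + 11 = 610 rings.
195.9 mm over 610 years gives 195.9 / 610 ≈ 0.321 mm/year.

0.321 mm/year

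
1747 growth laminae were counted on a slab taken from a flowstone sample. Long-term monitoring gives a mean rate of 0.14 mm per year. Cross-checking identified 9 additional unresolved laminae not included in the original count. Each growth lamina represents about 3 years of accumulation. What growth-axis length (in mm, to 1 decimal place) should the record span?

After corrections the count is 1747 + 9 = 1756 growth laminae.
Multiplying by 3 years per growth lamina: 1756 × 3 = 5268 years.
Length ≈ 0.14 × 5268 = 737.5 mm.

737.5 mm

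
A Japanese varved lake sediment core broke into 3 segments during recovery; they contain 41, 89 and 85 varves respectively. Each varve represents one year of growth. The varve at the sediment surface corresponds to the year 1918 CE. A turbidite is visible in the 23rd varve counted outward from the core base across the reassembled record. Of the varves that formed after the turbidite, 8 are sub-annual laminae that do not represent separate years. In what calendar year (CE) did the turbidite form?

Total varves = 41 + 89 + 85 = 215.
The turbidite sits at varve 23 from the core base, so 215 − 23 = 192 varves formed after it.
Excluding 8 false varves: 192 − 8 = 184.
Counting back 184 years from 1918 CE places the turbidite in 1918 − 184 = 1734 CE.

1734 CE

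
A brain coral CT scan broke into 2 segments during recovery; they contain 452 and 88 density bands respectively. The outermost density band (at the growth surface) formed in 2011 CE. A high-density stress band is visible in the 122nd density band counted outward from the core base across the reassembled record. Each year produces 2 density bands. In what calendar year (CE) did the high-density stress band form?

1802 CE

Total density bands = 452 + 88 = 540.
The high-density stress band sits at density band 122 from the core base, so 540 − 122 = 418 density bands formed after it.
With 2 density bands per year, 418 / 2 = 209 years.
The density band at the growth surface is 2011 CE, so the high-density stress band dates to 2011 − 209 = 1802 CE.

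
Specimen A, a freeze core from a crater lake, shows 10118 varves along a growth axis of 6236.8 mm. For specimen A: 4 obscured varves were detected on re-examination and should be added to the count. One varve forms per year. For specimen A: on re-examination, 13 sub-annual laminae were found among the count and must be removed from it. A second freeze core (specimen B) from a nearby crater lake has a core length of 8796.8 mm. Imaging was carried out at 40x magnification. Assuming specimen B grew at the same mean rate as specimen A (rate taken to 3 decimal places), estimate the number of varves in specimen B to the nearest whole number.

Specimen A: true varve count = 10118 − 13 + 4 = 10109.
A: 6236.8 mm over 10109 years gives 6236.8 / 10109 ≈ 0.617 mm/yr.
For B, 8796.8 / 0.617 = 14257.37 years ≈ 14257 varves.

14257 varves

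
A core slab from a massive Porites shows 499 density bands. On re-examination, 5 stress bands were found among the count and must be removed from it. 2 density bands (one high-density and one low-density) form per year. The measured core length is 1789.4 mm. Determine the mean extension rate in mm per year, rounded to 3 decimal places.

True density band count = 499 − 5 = 494.
With 2 density bands per year, 494 / 2 = 247 years.
Extension rate ≈ 1789.4 / 247 = 7.245 mm per year.

7.245 mm per year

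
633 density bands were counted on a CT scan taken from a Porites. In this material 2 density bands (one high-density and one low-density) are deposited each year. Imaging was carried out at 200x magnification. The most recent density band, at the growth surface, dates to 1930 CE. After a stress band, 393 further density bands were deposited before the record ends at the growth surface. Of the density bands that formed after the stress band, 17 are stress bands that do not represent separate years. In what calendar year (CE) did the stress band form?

1742 CE

There are 393 density bands younger than the stress band.
Excluding 17 false density bands: 393 − 17 = 376.
376 density bands at 2 per year is 376 / 2 = 188 years.
The density band at the growth surface is 1930 CE, so the stress band dates to 1930 − 188 = 1742 CE.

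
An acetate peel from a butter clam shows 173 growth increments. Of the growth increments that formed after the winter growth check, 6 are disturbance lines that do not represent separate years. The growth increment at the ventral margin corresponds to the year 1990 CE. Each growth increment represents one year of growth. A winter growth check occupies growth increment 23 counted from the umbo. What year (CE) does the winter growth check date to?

The winter growth check sits at growth increment 23 from the umbo, so 173 − 23 = 150 growth increments formed after it.
Removing the 6 false growth increments leaves 150 − 6 = 144 true growth increments beyond the winter growth check.
The growth increment at the ventral margin is 1990 CE, so the winter growth check dates to 1990 − 144 = 1846 CE.

1846 CE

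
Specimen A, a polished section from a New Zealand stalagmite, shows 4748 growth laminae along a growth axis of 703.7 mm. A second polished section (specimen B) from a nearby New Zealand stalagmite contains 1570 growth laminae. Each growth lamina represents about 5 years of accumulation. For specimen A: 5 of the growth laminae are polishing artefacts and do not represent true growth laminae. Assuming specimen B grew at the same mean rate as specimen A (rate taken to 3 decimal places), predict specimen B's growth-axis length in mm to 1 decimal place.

Specimen A: adjusted count: 4748 − 5 = 4743 growth laminae.
Specimen A: at 5 years per growth lamina, 4743 × 5 = 23715 years.
A: Extension rate ≈ 703.7 / 23715 = 0.030 mm/yr.
Specimen B: multiplying by 5 years per growth lamina: 1570 × 5 = 7850 years. B's length ≈ 0.030 × 7850 = 235.5 mm.

235.5 mm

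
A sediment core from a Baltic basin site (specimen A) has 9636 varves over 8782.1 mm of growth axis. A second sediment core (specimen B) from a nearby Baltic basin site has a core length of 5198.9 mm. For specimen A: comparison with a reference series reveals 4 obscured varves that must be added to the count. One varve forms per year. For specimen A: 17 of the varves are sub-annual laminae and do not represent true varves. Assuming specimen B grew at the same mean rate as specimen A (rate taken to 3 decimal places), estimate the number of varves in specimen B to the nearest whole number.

5694 varves

Specimen A: adjusted count: 9636 − 17 + 4 = 9623 varves.
A: Mean rate = 8782.1 mm / 9623 years ≈ 0.913 mm/yr.
B spans 5198.9 / 0.913 = 5694.30 years ≈ 5694 varves.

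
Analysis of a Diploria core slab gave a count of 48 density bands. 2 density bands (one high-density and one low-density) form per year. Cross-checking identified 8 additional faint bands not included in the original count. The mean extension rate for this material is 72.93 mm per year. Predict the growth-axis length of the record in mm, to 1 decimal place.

2042.0 mm

Adjusted count: 48 + 8 = 56 density bands.
Dividing by 2 density bands per year: 56 / 2 = 28 years.
28 years at 72.93 mm/year gives 72.93 × 28 = 2042.0 mm.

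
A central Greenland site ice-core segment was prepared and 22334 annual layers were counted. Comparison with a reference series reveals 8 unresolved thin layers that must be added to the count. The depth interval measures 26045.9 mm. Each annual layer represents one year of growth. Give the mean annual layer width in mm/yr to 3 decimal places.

Correcting the raw count gives 22334 + 8 = 22342 true annual layers.
Mean rate = 26045.9 mm / 22342 years ≈ 1.166 mm/yr.

1.166 mm/yr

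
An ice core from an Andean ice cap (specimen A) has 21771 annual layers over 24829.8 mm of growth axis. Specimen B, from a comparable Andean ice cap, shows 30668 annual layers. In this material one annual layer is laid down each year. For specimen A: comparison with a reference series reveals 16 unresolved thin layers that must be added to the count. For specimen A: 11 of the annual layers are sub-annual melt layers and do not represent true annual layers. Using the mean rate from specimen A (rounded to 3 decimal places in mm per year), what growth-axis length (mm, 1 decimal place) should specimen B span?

34961.5 mm

Specimen A: after corrections the count is 21771 − 11 + 16 = 21776 annual layers.
A: 24829.8 mm over 21776 years gives 24829.8 / 21776 ≈ 1.140 mm/year.
Length of B = 1.140 × 30668 = 34961.5 mm.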